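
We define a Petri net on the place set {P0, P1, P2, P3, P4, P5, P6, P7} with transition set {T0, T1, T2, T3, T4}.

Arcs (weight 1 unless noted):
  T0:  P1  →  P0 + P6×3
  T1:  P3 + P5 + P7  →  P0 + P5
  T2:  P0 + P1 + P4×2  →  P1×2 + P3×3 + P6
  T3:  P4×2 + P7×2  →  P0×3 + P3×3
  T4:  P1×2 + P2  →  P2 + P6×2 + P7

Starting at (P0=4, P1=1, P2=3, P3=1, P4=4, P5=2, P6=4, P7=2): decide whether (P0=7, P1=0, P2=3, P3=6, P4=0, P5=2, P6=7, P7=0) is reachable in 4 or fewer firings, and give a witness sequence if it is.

YES — reachable via ⟨T1, T2, T4, T3⟩ (4 firings)

step 1: fire T1:  (P0=4, P1=1, P2=3, P3=1, P4=4, P5=2, P6=4, P7=2) → (P0=5, P1=1, P2=3, P3=0, P4=4, P5=2, P6=4, P7=1)
step 2: fire T2:  (P0=5, P1=1, P2=3, P3=0, P4=4, P5=2, P6=4, P7=1) → (P0=4, P1=2, P2=3, P3=3, P4=2, P5=2, P6=5, P7=1)
step 3: fire T4:  (P0=4, P1=2, P2=3, P3=3, P4=2, P5=2, P6=5, P7=1) → (P0=4, P1=0, P2=3, P3=3, P4=2, P5=2, P6=7, P7=2)
step 4: fire T3:  (P0=4, P1=0, P2=3, P3=3, P4=2, P5=2, P6=7, P7=2) → (P0=7, P1=0, P2=3, P3=6, P4=0, P5=2, P6=7, P7=0)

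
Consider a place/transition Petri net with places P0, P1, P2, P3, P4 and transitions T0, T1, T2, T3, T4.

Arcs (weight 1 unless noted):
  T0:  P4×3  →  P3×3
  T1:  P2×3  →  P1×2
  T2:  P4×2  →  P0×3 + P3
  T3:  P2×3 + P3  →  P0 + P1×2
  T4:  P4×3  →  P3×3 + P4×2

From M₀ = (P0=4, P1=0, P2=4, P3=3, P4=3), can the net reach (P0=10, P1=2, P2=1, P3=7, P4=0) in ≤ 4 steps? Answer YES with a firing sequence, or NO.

depth 0: 1 marking
depth 1: 6 markings reached so far
depth 2: 13 markings reached so far
depth 3: 15 markings reached so far
depth 4: 15 markings reached so far
(frontier empty at depth 4; search complete)
target is not among the 15 markings reachable within 4 steps

NO — not reachable within 4 firings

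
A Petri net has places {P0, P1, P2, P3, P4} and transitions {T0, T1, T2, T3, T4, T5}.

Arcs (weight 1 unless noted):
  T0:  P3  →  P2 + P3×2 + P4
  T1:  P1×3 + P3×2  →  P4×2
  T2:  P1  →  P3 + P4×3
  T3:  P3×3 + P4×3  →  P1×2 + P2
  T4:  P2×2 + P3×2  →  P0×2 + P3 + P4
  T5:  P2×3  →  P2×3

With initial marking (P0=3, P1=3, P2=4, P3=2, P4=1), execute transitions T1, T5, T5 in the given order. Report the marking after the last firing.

(P0=3, P1=0, P2=4, P3=0, P4=3)

step 1: fire T1:  (P0=3, P1=3, P2=4, P3=2, P4=1) → (P0=3, P1=0, P2=4, P3=0, P4=3)
step 2: fire T5:  (P0=3, P1=0, P2=4, P3=0, P4=3) → (P0=3, P1=0, P2=4, P3=0, P4=3)
step 3: fire T5:  (P0=3, P1=0, P2=4, P3=0, P4=3) → (P0=3, P1=0, P2=4, P3=0, P4=3)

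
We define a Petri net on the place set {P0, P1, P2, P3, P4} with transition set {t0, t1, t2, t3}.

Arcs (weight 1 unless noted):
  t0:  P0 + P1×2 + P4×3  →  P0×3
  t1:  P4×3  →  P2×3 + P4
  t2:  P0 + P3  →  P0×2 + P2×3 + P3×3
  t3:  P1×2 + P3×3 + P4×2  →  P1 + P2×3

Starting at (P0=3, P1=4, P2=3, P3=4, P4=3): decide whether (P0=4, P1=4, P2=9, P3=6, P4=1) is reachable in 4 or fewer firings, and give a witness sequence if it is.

step 1: fire t1:  (P0=3, P1=4, P2=3, P3=4, P4=3) → (P0=3, P1=4, P2=6, P3=4, P4=1)
step 2: fire t2:  (P0=3, P1=4, P2=6, P3=4, P4=1) → (P0=4, P1=4, P2=9, P3=6, P4=1)

YES — reachable via ⟨t1, t2⟩ (2 firings)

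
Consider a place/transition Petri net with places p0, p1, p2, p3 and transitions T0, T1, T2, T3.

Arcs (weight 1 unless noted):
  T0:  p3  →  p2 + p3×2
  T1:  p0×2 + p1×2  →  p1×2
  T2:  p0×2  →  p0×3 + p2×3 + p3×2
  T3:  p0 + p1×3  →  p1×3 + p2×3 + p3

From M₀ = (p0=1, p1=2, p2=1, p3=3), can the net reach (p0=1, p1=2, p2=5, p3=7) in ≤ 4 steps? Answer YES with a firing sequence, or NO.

step 1: fire T0:  (p0=1, p1=2, p2=1, p3=3) → (p0=1, p1=2, p2=2, p3=4)
step 2: fire T0:  (p0=1, p1=2, p2=2, p3=4) → (p0=1, p1=2, p2=3, p3=5)
step 3: fire T0:  (p0=1, p1=2, p2=3, p3=5) → (p0=1, p1=2, p2=4, p3=6)
step 4: fire T0:  (p0=1, p1=2, p2=4, p3=6) → (p0=1, p1=2, p2=5, p3=7)

YES — reachable via ⟨T0, T0, T0, T0⟩ (4 firings)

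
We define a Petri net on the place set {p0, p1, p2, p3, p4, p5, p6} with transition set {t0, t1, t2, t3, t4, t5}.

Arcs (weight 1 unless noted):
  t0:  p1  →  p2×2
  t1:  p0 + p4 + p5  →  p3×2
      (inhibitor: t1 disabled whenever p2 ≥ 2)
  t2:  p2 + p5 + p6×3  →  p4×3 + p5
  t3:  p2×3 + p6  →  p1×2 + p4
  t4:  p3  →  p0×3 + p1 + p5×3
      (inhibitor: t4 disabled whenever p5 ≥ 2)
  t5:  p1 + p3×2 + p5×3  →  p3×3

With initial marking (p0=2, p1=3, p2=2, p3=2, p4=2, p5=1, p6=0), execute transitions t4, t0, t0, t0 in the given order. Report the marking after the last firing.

(p0=5, p1=1, p2=8, p3=1, p4=2, p5=4, p6=0)

step 1: fire t4:  (p0=2, p1=3, p2=2, p3=2, p4=2, p5=1, p6=0) → (p0=5, p1=4, p2=2, p3=1, p4=2, p5=4, p6=0)
step 2: fire t0:  (p0=5, p1=4, p2=2, p3=1, p4=2, p5=4, p6=0) → (p0=5, p1=3, p2=4, p3=1, p4=2, p5=4, p6=0)
step 3: fire t0:  (p0=5, p1=3, p2=4, p3=1, p4=2, p5=4, p6=0) → (p0=5, p1=2, p2=6, p3=1, p4=2, p5=4, p6=0)
step 4: fire t0:  (p0=5, p1=2, p2=6, p3=1, p4=2, p5=4, p6=0) → (p0=5, p1=1, p2=8, p3=1, p4=2, p5=4, p6=0)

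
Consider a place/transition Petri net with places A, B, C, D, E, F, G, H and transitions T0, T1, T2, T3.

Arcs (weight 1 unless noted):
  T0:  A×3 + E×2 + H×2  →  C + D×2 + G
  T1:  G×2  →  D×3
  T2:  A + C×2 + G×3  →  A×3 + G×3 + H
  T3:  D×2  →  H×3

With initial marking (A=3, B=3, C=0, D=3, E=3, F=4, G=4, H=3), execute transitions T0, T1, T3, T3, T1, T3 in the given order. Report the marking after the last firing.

step 1: fire T0:  (A=3, B=3, C=0, D=3, E=3, F=4, G=4, H=3) → (A=0, B=3, C=1, D=5, E=1, F=4, G=5, H=1)
step 2: fire T1:  (A=0, B=3, C=1, D=5, E=1, F=4, G=5, H=1) → (A=0, B=3, C=1, D=8, E=1, F=4, G=3, H=1)
step 3: fire T3:  (A=0, B=3, C=1, D=8, E=1, F=4, G=3, H=1) → (A=0, B=3, C=1, D=6, E=1, F=4, G=3, H=4)
step 4: fire T3:  (A=0, B=3, C=1, D=6, E=1, F=4, G=3, H=4) → (A=0, B=3, C=1, D=4, E=1, F=4, G=3, H=7)
step 5: fire T1:  (A=0, B=3, C=1, D=4, E=1, F=4, G=3, H=7) → (A=0, B=3, C=1, D=7, E=1, F=4, G=1, H=7)
step 6: fire T3:  (A=0, B=3, C=1, D=7, E=1, F=4, G=1, H=7) → (A=0, B=3, C=1, D=5, E=1, F=4, G=1, H=10)

(A=0, B=3, C=1, D=5, E=1, F=4, G=1, H=10)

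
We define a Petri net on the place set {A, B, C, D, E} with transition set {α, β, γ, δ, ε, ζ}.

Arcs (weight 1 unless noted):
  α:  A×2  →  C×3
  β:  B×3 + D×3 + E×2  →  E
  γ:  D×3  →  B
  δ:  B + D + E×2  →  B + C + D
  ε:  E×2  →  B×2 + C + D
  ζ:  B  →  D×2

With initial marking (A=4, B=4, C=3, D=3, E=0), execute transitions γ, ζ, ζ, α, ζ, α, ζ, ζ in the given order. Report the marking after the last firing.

(A=0, B=0, C=9, D=10, E=0)

step 1: fire γ:  (A=4, B=4, C=3, D=3, E=0) → (A=4, B=5, C=3, D=0, E=0)
step 2: fire ζ:  (A=4, B=5, C=3, D=0, E=0) → (A=4, B=4, C=3, D=2, E=0)
step 3: fire ζ:  (A=4, B=4, C=3, D=2, E=0) → (A=4, B=3, C=3, D=4, E=0)
step 4: fire α:  (A=4, B=3, C=3, D=4, E=0) → (A=2, B=3, C=6, D=4, E=0)
step 5: fire ζ:  (A=2, B=3, C=6, D=4, E=0) → (A=2, B=2, C=6, D=6, E=0)
step 6: fire α:  (A=2, B=2, C=6, D=6, E=0) → (A=0, B=2, C=9, D=6, E=0)
step 7: fire ζ:  (A=0, B=2, C=9, D=6, E=0) → (A=0, B=1, C=9, D=8, E=0)
step 8: fire ζ:  (A=0, B=1, C=9, D=8, E=0) → (A=0, B=0, C=9, D=10, E=0)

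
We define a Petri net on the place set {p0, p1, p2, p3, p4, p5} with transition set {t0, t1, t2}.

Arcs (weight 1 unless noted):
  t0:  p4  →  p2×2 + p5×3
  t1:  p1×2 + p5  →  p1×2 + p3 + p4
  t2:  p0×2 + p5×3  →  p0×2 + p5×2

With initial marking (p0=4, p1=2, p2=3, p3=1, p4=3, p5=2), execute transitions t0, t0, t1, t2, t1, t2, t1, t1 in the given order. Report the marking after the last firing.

step 1: fire t0:  (p0=4, p1=2, p2=3, p3=1, p4=3, p5=2) → (p0=4, p1=2, p2=5, p3=1, p4=2, p5=5)
step 2: fire t0:  (p0=4, p1=2, p2=5, p3=1, p4=2, p5=5) → (p0=4, p1=2, p2=7, p3=1, p4=1, p5=8)
step 3: fire t1:  (p0=4, p1=2, p2=7, p3=1, p4=1, p5=8) → (p0=4, p1=2, p2=7, p3=2, p4=2, p5=7)
step 4: fire t2:  (p0=4, p1=2, p2=7, p3=2, p4=2, p5=7) → (p0=4, p1=2, p2=7, p3=2, p4=2, p5=6)
step 5: fire t1:  (p0=4, p1=2, p2=7, p3=2, p4=2, p5=6) → (p0=4, p1=2, p2=7, p3=3, p4=3, p5=5)
step 6: fire t2:  (p0=4, p1=2, p2=7, p3=3, p4=3, p5=5) → (p0=4, p1=2, p2=7, p3=3, p4=3, p5=4)
step 7: fire t1:  (p0=4, p1=2, p2=7, p3=3, p4=3, p5=4) → (p0=4, p1=2, p2=7, p3=4, p4=4, p5=3)
step 8: fire t1:  (p0=4, p1=2, p2=7, p3=4, p4=4, p5=3) → (p0=4, p1=2, p2=7, p3=5, p4=5, p5=2)

(p0=4, p1=2, p2=7, p3=5, p4=5, p5=2)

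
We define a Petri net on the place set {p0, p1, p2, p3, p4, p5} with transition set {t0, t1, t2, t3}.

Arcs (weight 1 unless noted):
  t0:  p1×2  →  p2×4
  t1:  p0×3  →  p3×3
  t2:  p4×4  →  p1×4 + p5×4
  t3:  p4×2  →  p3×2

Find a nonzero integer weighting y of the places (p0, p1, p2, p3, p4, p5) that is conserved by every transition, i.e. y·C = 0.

Incidence matrix C (rows=places, cols=transitions):
       t0   t1   t2   t3
   p0   0   -3    0    0
   p1  -2    0    4    0
   p2   4    0    0    0
   p3   0    3    0    2
   p4   0    0   -4   -2
   p5   0    0    4    0

Candidate y = [2, 2, 1, 2, 2, 0]; check y·C column-wise:
  col t0: 2·0 + 2·-2 + 1·4 + 2·0 + 2·0 = 0
  col t1: 2·-3 + 2·0 + 1·0 + 2·3 + 2·0 = 0
  col t2: 2·0 + 2·4 + 1·0 + 2·0 + 2·-4 + 0·4 = 0
  col t3: 2·0 + 2·0 + 1·0 + 2·2 + 2·-2 = 0

y = (p0:2, p1:2, p2:1, p3:2, p4:2, p5:0)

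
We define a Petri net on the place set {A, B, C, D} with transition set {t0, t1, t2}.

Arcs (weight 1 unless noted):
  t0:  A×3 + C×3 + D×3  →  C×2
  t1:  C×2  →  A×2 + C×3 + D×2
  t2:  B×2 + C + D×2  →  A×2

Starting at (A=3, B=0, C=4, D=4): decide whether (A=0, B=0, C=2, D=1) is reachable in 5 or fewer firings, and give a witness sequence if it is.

NO — not reachable within 5 firings

depth 0: 1 marking
depth 1: 3 markings reached so far
depth 2: 5 markings reached so far
depth 3: 7 markings reached so far
depth 4: 10 markings reached so far
depth 5: 13 markings reached so far
target is not among the 13 markings reachable within 5 steps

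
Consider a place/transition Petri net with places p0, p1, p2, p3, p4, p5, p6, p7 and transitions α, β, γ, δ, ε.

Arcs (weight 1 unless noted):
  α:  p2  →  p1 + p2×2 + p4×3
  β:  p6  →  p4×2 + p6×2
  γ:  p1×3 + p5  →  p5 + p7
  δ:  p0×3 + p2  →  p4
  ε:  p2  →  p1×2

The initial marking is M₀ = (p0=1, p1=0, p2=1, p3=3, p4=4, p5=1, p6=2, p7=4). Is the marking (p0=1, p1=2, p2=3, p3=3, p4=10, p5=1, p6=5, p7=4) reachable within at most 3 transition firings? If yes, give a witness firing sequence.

depth 0: 1 marking
depth 1: 4 markings reached so far
depth 2: 9 markings reached so far
depth 3: 18 markings reached so far
target is not among the 18 markings reachable within 3 steps

NO — not reachable within 3 firings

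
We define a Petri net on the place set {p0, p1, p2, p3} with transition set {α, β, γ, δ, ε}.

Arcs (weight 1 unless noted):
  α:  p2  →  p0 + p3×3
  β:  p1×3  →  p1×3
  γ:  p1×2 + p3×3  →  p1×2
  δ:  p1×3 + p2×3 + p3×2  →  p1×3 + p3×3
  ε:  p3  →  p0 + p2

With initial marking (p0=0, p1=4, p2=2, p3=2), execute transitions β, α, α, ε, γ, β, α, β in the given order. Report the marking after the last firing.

step 1: fire β:  (p0=0, p1=4, p2=2, p3=2) → (p0=0, p1=4, p2=2, p3=2)
step 2: fire α:  (p0=0, p1=4, p2=2, p3=2) → (p0=1, p1=4, p2=1, p3=5)
step 3: fire α:  (p0=1, p1=4, p2=1, p3=5) → (p0=2, p1=4, p2=0, p3=8)
step 4: fire ε:  (p0=2, p1=4, p2=0, p3=8) → (p0=3, p1=4, p2=1, p3=7)
step 5: fire γ:  (p0=3, p1=4, p2=1, p3=7) → (p0=3, p1=4, p2=1, p3=4)
step 6: fire β:  (p0=3, p1=4, p2=1, p3=4) → (p0=3, p1=4, p2=1, p3=4)
step 7: fire α:  (p0=3, p1=4, p2=1, p3=4) → (p0=4, p1=4, p2=0, p3=7)
step 8: fire β:  (p0=4, p1=4, p2=0, p3=7) → (p0=4, p1=4, p2=0, p3=7)

(p0=4, p1=4, p2=0, p3=7)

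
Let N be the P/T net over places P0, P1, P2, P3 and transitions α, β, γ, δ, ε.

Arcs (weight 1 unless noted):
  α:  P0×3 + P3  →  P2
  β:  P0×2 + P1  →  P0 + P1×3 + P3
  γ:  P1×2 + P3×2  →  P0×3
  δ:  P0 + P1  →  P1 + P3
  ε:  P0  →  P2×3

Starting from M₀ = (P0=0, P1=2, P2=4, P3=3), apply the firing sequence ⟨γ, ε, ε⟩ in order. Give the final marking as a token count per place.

step 1: fire γ:  (P0=0, P1=2, P2=4, P3=3) → (P0=3, P1=0, P2=4, P3=1)
step 2: fire ε:  (P0=3, P1=0, P2=4, P3=1) → (P0=2, P1=0, P2=7, P3=1)
step 3: fire ε:  (P0=2, P1=0, P2=7, P3=1) → (P0=1, P1=0, P2=10, P3=1)

(P0=1, P1=0, P2=10, P3=1)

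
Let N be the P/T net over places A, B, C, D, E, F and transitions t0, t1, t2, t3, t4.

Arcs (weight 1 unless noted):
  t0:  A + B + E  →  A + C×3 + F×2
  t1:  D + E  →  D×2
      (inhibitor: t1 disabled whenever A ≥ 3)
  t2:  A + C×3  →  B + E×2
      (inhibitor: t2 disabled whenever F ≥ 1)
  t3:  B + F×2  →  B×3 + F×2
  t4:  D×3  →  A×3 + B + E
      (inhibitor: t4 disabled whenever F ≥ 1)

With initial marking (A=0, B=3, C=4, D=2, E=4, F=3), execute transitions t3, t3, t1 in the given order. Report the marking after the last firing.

(A=0, B=7, C=4, D=3, E=3, F=3)

step 1: fire t3:  (A=0, B=3, C=4, D=2, E=4, F=3) → (A=0, B=5, C=4, D=2, E=4, F=3)
step 2: fire t3:  (A=0, B=5, C=4, D=2, E=4, F=3) → (A=0, B=7, C=4, D=2, E=4, F=3)
step 3: fire t1:  (A=0, B=7, C=4, D=2, E=4, F=3) → (A=0, B=7, C=4, D=3, E=3, F=3)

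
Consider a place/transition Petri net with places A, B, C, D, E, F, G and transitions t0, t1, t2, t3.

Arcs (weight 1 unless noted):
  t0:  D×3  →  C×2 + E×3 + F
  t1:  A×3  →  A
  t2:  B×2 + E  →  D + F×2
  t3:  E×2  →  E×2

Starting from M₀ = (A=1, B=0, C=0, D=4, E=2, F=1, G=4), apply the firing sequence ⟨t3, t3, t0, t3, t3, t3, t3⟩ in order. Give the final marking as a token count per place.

step 1: fire t3:  (A=1, B=0, C=0, D=4, E=2, F=1, G=4) → (A=1, B=0, C=0, D=4, E=2, F=1, G=4)
step 2: fire t3:  (A=1, B=0, C=0, D=4, E=2, F=1, G=4) → (A=1, B=0, C=0, D=4, E=2, F=1, G=4)
step 3: fire t0:  (A=1, B=0, C=0, D=4, E=2, F=1, G=4) → (A=1, B=0, C=2, D=1, E=5, F=2, G=4)
step 4: fire t3:  (A=1, B=0, C=2, D=1, E=5, F=2, G=4) → (A=1, B=0, C=2, D=1, E=5, F=2, G=4)
step 5: fire t3:  (A=1, B=0, C=2, D=1, E=5, F=2, G=4) → (A=1, B=0, C=2, D=1, E=5, F=2, G=4)
step 6: fire t3:  (A=1, B=0, C=2, D=1, E=5, F=2, G=4) → (A=1, B=0, C=2, D=1, E=5, F=2, G=4)
step 7: fire t3:  (A=1, B=0, C=2, D=1, E=5, F=2, G=4) → (A=1, B=0, C=2, D=1, E=5, F=2, G=4)

(A=1, B=0, C=2, D=1, E=5, F=2, G=4)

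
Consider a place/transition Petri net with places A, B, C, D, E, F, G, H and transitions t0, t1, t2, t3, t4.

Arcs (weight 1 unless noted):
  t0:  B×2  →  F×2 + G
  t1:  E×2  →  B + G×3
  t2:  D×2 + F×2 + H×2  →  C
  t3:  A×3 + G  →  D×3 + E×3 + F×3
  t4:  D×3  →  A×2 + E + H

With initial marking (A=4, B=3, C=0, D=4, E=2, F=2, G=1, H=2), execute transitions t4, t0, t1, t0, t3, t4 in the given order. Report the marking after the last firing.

(A=5, B=0, C=0, D=1, E=5, F=9, G=5, H=4)

step 1: fire t4:  (A=4, B=3, C=0, D=4, E=2, F=2, G=1, H=2) → (A=6, B=3, C=0, D=1, E=3, F=2, G=1, H=3)
step 2: fire t0:  (A=6, B=3, C=0, D=1, E=3, F=2, G=1, H=3) → (A=6, B=1, C=0, D=1, E=3, F=4, G=2, H=3)
step 3: fire t1:  (A=6, B=1, C=0, D=1, E=3, F=4, G=2, H=3) → (A=6, B=2, C=0, D=1, E=1, F=4, G=5, H=3)
step 4: fire t0:  (A=6, B=2, C=0, D=1, E=1, F=4, G=5, H=3) → (A=6, B=0, C=0, D=1, E=1, F=6, G=6, H=3)
step 5: fire t3:  (A=6, B=0, C=0, D=1, E=1, F=6, G=6, H=3) → (A=3, B=0, C=0, D=4, E=4, F=9, G=5, H=3)
step 6: fire t4:  (A=3, B=0, C=0, D=4, E=4, F=9, G=5, H=3) → (A=5, B=0, C=0, D=1, E=5, F=9, G=5, H=4)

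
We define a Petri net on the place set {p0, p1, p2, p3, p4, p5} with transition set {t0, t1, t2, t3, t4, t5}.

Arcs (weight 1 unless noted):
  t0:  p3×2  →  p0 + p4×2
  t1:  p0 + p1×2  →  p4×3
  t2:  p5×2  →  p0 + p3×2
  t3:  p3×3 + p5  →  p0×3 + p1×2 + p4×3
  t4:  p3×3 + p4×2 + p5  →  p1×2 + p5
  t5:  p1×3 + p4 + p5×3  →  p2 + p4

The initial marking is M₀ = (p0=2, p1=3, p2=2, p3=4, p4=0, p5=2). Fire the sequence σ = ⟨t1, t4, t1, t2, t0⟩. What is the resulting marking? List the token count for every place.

step 1: fire t1:  (p0=2, p1=3, p2=2, p3=4, p4=0, p5=2) → (p0=1, p1=1, p2=2, p3=4, p4=3, p5=2)
step 2: fire t4:  (p0=1, p1=1, p2=2, p3=4, p4=3, p5=2) → (p0=1, p1=3, p2=2, p3=1, p4=1, p5=2)
step 3: fire t1:  (p0=1, p1=3, p2=2, p3=1, p4=1, p5=2) → (p0=0, p1=1, p2=2, p3=1, p4=4, p5=2)
step 4: fire t2:  (p0=0, p1=1, p2=2, p3=1, p4=4, p5=2) → (p0=1, p1=1, p2=2, p3=3, p4=4, p5=0)
step 5: fire t0:  (p0=1, p1=1, p2=2, p3=3, p4=4, p5=0) → (p0=2, p1=1, p2=2, p3=1, p4=6, p5=0)

(p0=2, p1=1, p2=2, p3=1, p4=6, p5=0)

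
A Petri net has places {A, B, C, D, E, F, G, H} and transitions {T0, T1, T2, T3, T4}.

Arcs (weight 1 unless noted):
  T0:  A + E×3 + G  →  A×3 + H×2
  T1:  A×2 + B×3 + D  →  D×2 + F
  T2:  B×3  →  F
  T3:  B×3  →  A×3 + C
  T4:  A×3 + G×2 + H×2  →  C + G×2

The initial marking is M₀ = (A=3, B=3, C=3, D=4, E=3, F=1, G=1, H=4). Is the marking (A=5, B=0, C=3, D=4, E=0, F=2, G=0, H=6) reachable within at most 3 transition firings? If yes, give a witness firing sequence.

step 1: fire T0:  (A=3, B=3, C=3, D=4, E=3, F=1, G=1, H=4) → (A=5, B=3, C=3, D=4, E=0, F=1, G=0, H=6)
step 2: fire T2:  (A=5, B=3, C=3, D=4, E=0, F=1, G=0, H=6) → (A=5, B=0, C=3, D=4, E=0, F=2, G=0, H=6)

YES — reachable via ⟨T0, T2⟩ (2 firings)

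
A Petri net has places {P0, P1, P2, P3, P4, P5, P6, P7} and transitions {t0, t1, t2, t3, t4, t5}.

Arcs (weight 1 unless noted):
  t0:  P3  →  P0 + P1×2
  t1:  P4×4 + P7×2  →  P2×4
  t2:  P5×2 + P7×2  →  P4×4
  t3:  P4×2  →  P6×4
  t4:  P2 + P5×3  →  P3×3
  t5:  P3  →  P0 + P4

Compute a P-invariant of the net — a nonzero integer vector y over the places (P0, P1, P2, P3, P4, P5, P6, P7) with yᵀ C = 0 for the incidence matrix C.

y = (P0:8, P1:3, P2:6, P3:14, P4:6, P5:12, P6:3, P7:0)

Incidence matrix C (rows=places, cols=transitions):
       t0   t1   t2   t3   t4   t5
   P0   1    0    0    0    0    1
   P1   2    0    0    0    0    0
   P2   0    4    0    0   -1    0
   P3  -1    0    0    0    3   -1
   P4   0   -4    4   -2    0    1
   P5   0    0   -2    0   -3    0
   P6   0    0    0    4    0    0
   P7   0   -2   -2    0    0    0

Candidate y = [8, 3, 6, 14, 6, 12, 3, 0]; check y·C column-wise:
  col t0: 8·1 + 3·2 + 6·0 + 14·-1 + 6·0 + 12·0 + 3·0 = 0
  col t1: 8·0 + 3·0 + 6·4 + 14·0 + 6·-4 + 12·0 + 3·0 + 0·-2 = 0
  col t2: 8·0 + 3·0 + 6·0 + 14·0 + 6·4 + 12·-2 + 3·0 + 0·-2 = 0
  col t3: 8·0 + 3·0 + 6·0 + 14·0 + 6·-2 + 12·0 + 3·4 = 0
  col t4: 8·0 + 3·0 + 6·-1 + 14·3 + 6·0 + 12·-3 + 3·0 = 0
  col t5: 8·1 + 3·0 + 6·0 + 14·-1 + 6·1 + 12·0 + 3·0 = 0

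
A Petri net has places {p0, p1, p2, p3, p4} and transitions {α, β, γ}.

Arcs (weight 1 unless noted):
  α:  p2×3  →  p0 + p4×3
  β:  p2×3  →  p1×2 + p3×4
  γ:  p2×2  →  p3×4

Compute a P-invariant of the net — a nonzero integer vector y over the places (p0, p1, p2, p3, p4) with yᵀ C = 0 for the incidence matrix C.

Incidence matrix C (rows=places, cols=transitions):
        α    β    γ
   p0   1    0    0
   p1   0    2    0
   p2  -3   -3   -2
   p3   0    4    4
   p4   3    0    0

Candidate y = [6, 1, 2, 1, 0]; check y·C column-wise:
  col α: 6·1 + 1·0 + 2·-3 + 1·0 + 0·3 = 0
  col β: 6·0 + 1·2 + 2·-3 + 1·4 = 0
  col γ: 6·0 + 1·0 + 2·-2 + 1·4 = 0

y = (p0:6, p1:1, p2:2, p3:1, p4:0)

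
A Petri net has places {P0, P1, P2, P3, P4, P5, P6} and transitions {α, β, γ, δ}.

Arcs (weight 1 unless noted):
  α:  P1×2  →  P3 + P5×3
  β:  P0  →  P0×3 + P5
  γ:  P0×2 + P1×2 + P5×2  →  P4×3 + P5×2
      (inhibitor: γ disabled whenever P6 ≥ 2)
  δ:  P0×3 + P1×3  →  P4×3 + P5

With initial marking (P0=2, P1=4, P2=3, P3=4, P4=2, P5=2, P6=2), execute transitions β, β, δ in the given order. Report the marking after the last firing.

step 1: fire β:  (P0=2, P1=4, P2=3, P3=4, P4=2, P5=2, P6=2) → (P0=4, P1=4, P2=3, P3=4, P4=2, P5=3, P6=2)
step 2: fire β:  (P0=4, P1=4, P2=3, P3=4, P4=2, P5=3, P6=2) → (P0=6, P1=4, P2=3, P3=4, P4=2, P5=4, P6=2)
step 3: fire δ:  (P0=6, P1=4, P2=3, P3=4, P4=2, P5=4, P6=2) → (P0=3, P1=1, P2=3, P3=4, P4=5, P5=5, P6=2)

(P0=3, P1=1, P2=3, P3=4, P4=5, P5=5, P6=2)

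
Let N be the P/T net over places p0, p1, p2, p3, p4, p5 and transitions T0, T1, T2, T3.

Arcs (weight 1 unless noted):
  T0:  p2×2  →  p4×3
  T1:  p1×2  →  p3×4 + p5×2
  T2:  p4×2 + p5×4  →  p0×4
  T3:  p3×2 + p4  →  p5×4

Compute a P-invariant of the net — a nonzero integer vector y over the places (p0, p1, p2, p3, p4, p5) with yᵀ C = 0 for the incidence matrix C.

y = (p0:1, p1:-2, p2:3, p3:-1, p4:2, p5:0)

Incidence matrix C (rows=places, cols=transitions):
       T0   T1   T2   T3
   p0   0    0    4    0
   p1   0   -2    0    0
   p2  -2    0    0    0
   p3   0    4    0   -2
   p4   3    0   -2   -1
   p5   0    2   -4    4

Candidate y = [1, -2, 3, -1, 2, 0]; check y·C column-wise:
  col T0: 1·0 + -2·0 + 3·-2 + -1·0 + 2·3 = 0
  col T1: 1·0 + -2·-2 + 3·0 + -1·4 + 2·0 + 0·2 = 0
  col T2: 1·4 + -2·0 + 3·0 + -1·0 + 2·-2 + 0·-4 = 0
  col T3: 1·0 + -2·0 + 3·0 + -1·-2 + 2·-1 + 0·4 = 0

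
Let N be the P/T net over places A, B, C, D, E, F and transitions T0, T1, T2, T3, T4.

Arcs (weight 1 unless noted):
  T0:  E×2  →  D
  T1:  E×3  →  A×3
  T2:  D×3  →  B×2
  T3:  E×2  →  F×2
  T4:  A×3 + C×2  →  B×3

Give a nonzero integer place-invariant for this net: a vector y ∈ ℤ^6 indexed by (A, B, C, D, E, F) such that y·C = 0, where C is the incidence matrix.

Incidence matrix C (rows=places, cols=transitions):
       T0   T1   T2   T3   T4
    A   0    3    0    0   -3
    B   0    0    2    0    3
    C   0    0    0    0   -2
    D   1    0   -3    0    0
    E  -2   -3    0   -2    0
    F   0    0    0    2    0

Candidate y = [1, 3, 3, 2, 1, 1]; check y·C column-wise:
  col T0: 1·0 + 3·0 + 3·0 + 2·1 + 1·-2 + 1·0 = 0
  col T1: 1·3 + 3·0 + 3·0 + 2·0 + 1·-3 + 1·0 = 0
  col T2: 1·0 + 3·2 + 3·0 + 2·-3 + 1·0 + 1·0 = 0
  col T3: 1·0 + 3·0 + 3·0 + 2·0 + 1·-2 + 1·2 = 0
  col T4: 1·-3 + 3·3 + 3·-2 + 2·0 + 1·0 + 1·0 = 0

y = (A:1, B:3, C:3, D:2, E:1, F:1)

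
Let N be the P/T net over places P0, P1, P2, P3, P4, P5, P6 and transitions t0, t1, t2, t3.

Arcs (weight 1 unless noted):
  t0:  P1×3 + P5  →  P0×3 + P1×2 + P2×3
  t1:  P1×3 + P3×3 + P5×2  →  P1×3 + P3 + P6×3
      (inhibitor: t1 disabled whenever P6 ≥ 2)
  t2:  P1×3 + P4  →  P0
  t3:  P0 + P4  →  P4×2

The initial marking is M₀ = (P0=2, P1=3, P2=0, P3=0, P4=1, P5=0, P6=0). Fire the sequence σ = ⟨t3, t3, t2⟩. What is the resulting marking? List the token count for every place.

step 1: fire t3:  (P0=2, P1=3, P2=0, P3=0, P4=1, P5=0, P6=0) → (P0=1, P1=3, P2=0, P3=0, P4=2, P5=0, P6=0)
step 2: fire t3:  (P0=1, P1=3, P2=0, P3=0, P4=2, P5=0, P6=0) → (P0=0, P1=3, P2=0, P3=0, P4=3, P5=0, P6=0)
step 3: fire t2:  (P0=0, P1=3, P2=0, P3=0, P4=3, P5=0, P6=0) → (P0=1, P1=0, P2=0, P3=0, P4=2, P5=0, P6=0)

(P0=1, P1=0, P2=0, P3=0, P4=2, P5=0, P6=0)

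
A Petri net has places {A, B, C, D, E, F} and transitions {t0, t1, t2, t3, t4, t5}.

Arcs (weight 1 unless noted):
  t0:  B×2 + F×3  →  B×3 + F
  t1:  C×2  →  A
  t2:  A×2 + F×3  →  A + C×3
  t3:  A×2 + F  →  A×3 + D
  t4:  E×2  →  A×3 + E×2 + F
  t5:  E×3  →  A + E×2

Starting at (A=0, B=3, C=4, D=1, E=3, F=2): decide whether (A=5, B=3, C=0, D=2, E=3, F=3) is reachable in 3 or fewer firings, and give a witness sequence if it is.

NO — not reachable within 3 firings

depth 0: 1 marking
depth 1: 4 markings reached so far
depth 2: 12 markings reached so far
depth 3: 31 markings reached so far
target is not among the 31 markings reachable within 3 steps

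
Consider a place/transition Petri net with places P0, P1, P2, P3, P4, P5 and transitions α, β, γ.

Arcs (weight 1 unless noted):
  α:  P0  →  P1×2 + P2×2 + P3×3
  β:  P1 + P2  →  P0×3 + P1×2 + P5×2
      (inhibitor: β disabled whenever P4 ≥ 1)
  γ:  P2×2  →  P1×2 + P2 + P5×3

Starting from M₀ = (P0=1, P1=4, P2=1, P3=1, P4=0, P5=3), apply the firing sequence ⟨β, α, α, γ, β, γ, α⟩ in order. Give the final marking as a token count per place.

step 1: fire β:  (P0=1, P1=4, P2=1, P3=1, P4=0, P5=3) → (P0=4, P1=5, P2=0, P3=1, P4=0, P5=5)
step 2: fire α:  (P0=4, P1=5, P2=0, P3=1, P4=0, P5=5) → (P0=3, P1=7, P2=2, P3=4, P4=0, P5=5)
step 3: fire α:  (P0=3, P1=7, P2=2, P3=4, P4=0, P5=5) → (P0=2, P1=9, P2=4, P3=7, P4=0, P5=5)
step 4: fire γ:  (P0=2, P1=9, P2=4, P3=7, P4=0, P5=5) → (P0=2, P1=11, P2=3, P3=7, P4=0, P5=8)
step 5: fire β:  (P0=2, P1=11, P2=3, P3=7, P4=0, P5=8) → (P0=5, P1=12, P2=2, P3=7, P4=0, P5=10)
step 6: fire γ:  (P0=5, P1=12, P2=2, P3=7, P4=0, P5=10) → (P0=5, P1=14, P2=1, P3=7, P4=0, P5=13)
step 7: fire α:  (P0=5, P1=14, P2=1, P3=7, P4=0, P5=13) → (P0=4, P1=16, P2=3, P3=10, P4=0, P5=13)

(P0=4, P1=16, P2=3, P3=10, P4=0, P5=13)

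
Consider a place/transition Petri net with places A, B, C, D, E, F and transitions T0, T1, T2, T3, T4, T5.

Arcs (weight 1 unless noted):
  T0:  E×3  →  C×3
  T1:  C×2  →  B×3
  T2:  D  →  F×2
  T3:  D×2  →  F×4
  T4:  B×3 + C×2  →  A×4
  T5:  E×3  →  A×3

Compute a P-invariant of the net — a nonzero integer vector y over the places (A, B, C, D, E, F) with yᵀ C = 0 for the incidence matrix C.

y = (A:3, B:2, C:3, D:0, E:3, F:0)

Incidence matrix C (rows=places, cols=transitions):
       T0   T1   T2   T3   T4   T5
    A   0    0    0    0    4    3
    B   0    3    0    0   -3    0
    C   3   -2    0    0   -2    0
    D   0    0   -1   -2    0    0
    E  -3    0    0    0    0   -3
    F   0    0    2    4    0    0

Candidate y = [3, 2, 3, 0, 3, 0]; check y·C column-wise:
  col T0: 3·0 + 2·0 + 3·3 + 3·-3 = 0
  col T1: 3·0 + 2·3 + 3·-2 + 3·0 = 0
  col T2: 3·0 + 2·0 + 3·0 + 0·-1 + 3·0 + 0·2 = 0
  col T3: 3·0 + 2·0 + 3·0 + 0·-2 + 3·0 + 0·4 = 0
  col T4: 3·4 + 2·-3 + 3·-2 + 3·0 = 0
  col T5: 3·3 + 2·0 + 3·0 + 3·-3 = 0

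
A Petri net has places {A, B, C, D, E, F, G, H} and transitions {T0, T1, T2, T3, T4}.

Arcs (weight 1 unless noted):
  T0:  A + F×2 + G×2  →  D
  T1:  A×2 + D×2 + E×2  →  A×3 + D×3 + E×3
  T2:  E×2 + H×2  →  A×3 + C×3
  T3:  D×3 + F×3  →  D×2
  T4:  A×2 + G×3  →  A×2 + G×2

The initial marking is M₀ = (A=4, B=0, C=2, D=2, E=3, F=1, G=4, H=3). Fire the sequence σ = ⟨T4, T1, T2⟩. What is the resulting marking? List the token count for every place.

step 1: fire T4:  (A=4, B=0, C=2, D=2, E=3, F=1, G=4, H=3) → (A=4, B=0, C=2, D=2, E=3, F=1, G=3, H=3)
step 2: fire T1:  (A=4, B=0, C=2, D=2, E=3, F=1, G=3, H=3) → (A=5, B=0, C=2, D=3, E=4, F=1, G=3, H=3)
step 3: fire T2:  (A=5, B=0, C=2, D=3, E=4, F=1, G=3, H=3) → (A=8, B=0, C=5, D=3, E=2, F=1, G=3, H=1)

(A=8, B=0, C=5, D=3, E=2, F=1, G=3, H=1)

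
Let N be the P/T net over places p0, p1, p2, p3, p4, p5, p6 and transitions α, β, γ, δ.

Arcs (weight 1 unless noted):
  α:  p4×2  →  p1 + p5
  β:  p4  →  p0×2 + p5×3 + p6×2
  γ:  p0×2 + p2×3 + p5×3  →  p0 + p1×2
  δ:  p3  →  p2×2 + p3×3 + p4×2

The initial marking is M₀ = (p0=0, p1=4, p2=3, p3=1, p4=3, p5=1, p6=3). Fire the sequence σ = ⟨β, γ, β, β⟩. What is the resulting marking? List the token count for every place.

step 1: fire β:  (p0=0, p1=4, p2=3, p3=1, p4=3, p5=1, p6=3) → (p0=2, p1=4, p2=3, p3=1, p4=2, p5=4, p6=5)
step 2: fire γ:  (p0=2, p1=4, p2=3, p3=1, p4=2, p5=4, p6=5) → (p0=1, p1=6, p2=0, p3=1, p4=2, p5=1, p6=5)
step 3: fire β:  (p0=1, p1=6, p2=0, p3=1, p4=2, p5=1, p6=5) → (p0=3, p1=6, p2=0, p3=1, p4=1, p5=4, p6=7)
step 4: fire β:  (p0=3, p1=6, p2=0, p3=1, p4=1, p5=4, p6=7) → (p0=5, p1=6, p2=0, p3=1, p4=0, p5=7, p6=9)

(p0=5, p1=6, p2=0, p3=1, p4=0, p5=7, p6=9)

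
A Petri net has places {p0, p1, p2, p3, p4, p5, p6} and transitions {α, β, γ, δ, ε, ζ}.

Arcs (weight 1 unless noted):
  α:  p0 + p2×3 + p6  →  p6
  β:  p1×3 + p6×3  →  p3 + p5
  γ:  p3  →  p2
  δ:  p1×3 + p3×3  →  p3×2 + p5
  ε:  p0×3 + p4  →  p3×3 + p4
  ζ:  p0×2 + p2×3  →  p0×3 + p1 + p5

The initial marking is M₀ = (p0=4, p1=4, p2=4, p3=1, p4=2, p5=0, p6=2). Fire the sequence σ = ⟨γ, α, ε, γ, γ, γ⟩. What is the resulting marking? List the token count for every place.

step 1: fire γ:  (p0=4, p1=4, p2=4, p3=1, p4=2, p5=0, p6=2) → (p0=4, p1=4, p2=5, p3=0, p4=2, p5=0, p6=2)
step 2: fire α:  (p0=4, p1=4, p2=5, p3=0, p4=2, p5=0, p6=2) → (p0=3, p1=4, p2=2, p3=0, p4=2, p5=0, p6=2)
step 3: fire ε:  (p0=3, p1=4, p2=2, p3=0, p4=2, p5=0, p6=2) → (p0=0, p1=4, p2=2, p3=3, p4=2, p5=0, p6=2)
step 4: fire γ:  (p0=0, p1=4, p2=2, p3=3, p4=2, p5=0, p6=2) → (p0=0, p1=4, p2=3, p3=2, p4=2, p5=0, p6=2)
step 5: fire γ:  (p0=0, p1=4, p2=3, p3=2, p4=2, p5=0, p6=2) → (p0=0, p1=4, p2=4, p3=1, p4=2, p5=0, p6=2)
step 6: fire γ:  (p0=0, p1=4, p2=4, p3=1, p4=2, p5=0, p6=2) → (p0=0, p1=4, p2=5, p3=0, p4=2, p5=0, p6=2)

(p0=0, p1=4, p2=5, p3=0, p4=2, p5=0, p6=2)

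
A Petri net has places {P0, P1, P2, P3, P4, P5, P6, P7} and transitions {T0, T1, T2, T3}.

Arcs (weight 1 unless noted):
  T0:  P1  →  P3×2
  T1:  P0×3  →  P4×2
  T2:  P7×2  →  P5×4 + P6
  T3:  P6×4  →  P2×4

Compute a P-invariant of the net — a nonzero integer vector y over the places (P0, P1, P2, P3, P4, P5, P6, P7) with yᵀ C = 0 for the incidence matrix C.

y = (P0:0, P1:2, P2:0, P3:1, P4:0, P5:0, P6:0, P7:0)

Incidence matrix C (rows=places, cols=transitions):
       T0   T1   T2   T3
   P0   0   -3    0    0
   P1  -1    0    0    0
   P2   0    0    0    4
   P3   2    0    0    0
   P4   0    2    0    0
   P5   0    0    4    0
   P6   0    0    1   -4
   P7   0    0   -2    0

Candidate y = [0, 2, 0, 1, 0, 0, 0, 0]; check y·C column-wise:
  col T0: 2·-1 + 1·2 = 0
  col T1: 0·-3 + 2·0 + 1·0 + 0·2 = 0
  col T2: 2·0 + 1·0 + 0·4 + 0·1 + 0·-2 = 0
  col T3: 2·0 + 0·4 + 1·0 + 0·-4 = 0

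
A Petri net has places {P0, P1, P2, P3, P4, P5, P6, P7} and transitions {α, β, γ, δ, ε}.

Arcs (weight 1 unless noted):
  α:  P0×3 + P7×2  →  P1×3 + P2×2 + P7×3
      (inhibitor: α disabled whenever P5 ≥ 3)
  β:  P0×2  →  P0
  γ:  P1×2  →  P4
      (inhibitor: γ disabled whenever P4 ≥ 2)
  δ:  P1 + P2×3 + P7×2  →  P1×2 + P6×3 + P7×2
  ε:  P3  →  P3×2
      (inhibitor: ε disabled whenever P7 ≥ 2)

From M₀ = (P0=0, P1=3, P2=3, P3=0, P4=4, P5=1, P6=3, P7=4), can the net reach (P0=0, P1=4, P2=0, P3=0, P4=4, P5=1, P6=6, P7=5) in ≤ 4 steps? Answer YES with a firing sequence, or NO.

NO — not reachable within 4 firings

depth 0: 1 marking
depth 1: 2 markings reached so far
depth 2: 2 markings reached so far
(frontier empty at depth 2; search complete)
target is not among the 2 markings reachable within 4 steps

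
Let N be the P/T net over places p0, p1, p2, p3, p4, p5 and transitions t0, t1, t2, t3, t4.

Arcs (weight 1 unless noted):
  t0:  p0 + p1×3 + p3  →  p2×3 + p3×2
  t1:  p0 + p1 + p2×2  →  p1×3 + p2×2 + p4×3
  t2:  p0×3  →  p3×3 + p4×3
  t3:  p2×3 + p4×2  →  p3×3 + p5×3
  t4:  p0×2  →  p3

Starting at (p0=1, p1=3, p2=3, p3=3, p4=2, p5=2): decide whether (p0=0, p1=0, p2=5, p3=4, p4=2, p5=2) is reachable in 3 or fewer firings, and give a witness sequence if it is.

depth 0: 1 marking
depth 1: 4 markings reached so far
depth 2: 6 markings reached so far
depth 3: 6 markings reached so far
(frontier empty at depth 3; search complete)
target is not among the 6 markings reachable within 3 steps

NO — not reachable within 3 firings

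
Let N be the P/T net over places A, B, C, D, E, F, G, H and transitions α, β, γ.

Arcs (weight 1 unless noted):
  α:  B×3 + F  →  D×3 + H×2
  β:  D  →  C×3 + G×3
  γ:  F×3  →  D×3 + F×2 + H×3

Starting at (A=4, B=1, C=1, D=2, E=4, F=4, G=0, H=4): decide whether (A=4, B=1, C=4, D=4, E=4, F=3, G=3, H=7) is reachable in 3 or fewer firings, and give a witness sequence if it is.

YES — reachable via ⟨β, γ⟩ (2 firings)

step 1: fire β:  (A=4, B=1, C=1, D=2, E=4, F=4, G=0, H=4) → (A=4, B=1, C=4, D=1, E=4, F=4, G=3, H=4)
step 2: fire γ:  (A=4, B=1, C=4, D=1, E=4, F=4, G=3, H=4) → (A=4, B=1, C=4, D=4, E=4, F=3, G=3, H=7)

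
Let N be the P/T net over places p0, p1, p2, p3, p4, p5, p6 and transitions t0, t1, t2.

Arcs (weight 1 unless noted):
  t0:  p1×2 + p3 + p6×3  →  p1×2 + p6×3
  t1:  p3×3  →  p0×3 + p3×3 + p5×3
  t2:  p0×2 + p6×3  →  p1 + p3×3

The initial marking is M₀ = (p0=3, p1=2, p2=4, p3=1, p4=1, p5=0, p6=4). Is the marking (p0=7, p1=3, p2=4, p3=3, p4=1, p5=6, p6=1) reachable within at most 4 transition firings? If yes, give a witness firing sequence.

step 1: fire t0:  (p0=3, p1=2, p2=4, p3=1, p4=1, p5=0, p6=4) → (p0=3, p1=2, p2=4, p3=0, p4=1, p5=0, p6=4)
step 2: fire t2:  (p0=3, p1=2, p2=4, p3=0, p4=1, p5=0, p6=4) → (p0=1, p1=3, p2=4, p3=3, p4=1, p5=0, p6=1)
step 3: fire t1:  (p0=1, p1=3, p2=4, p3=3, p4=1, p5=0, p6=1) → (p0=4, p1=3, p2=4, p3=3, p4=1, p5=3, p6=1)
step 4: fire t1:  (p0=4, p1=3, p2=4, p3=3, p4=1, p5=3, p6=1) → (p0=7, p1=3, p2=4, p3=3, p4=1, p5=6, p6=1)

YES — reachable via ⟨t0, t2, t1, t1⟩ (4 firings)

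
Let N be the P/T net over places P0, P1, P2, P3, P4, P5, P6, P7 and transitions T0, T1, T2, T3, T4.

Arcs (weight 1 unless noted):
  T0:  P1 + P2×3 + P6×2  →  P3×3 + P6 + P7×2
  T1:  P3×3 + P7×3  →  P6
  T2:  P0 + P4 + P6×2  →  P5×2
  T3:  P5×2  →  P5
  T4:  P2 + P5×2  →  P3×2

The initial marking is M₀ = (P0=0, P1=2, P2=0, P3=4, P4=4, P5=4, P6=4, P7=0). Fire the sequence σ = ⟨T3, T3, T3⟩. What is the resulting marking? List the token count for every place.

(P0=0, P1=2, P2=0, P3=4, P4=4, P5=1, P6=4, P7=0)

step 1: fire T3:  (P0=0, P1=2, P2=0, P3=4, P4=4, P5=4, P6=4, P7=0) → (P0=0, P1=2, P2=0, P3=4, P4=4, P5=3, P6=4, P7=0)
step 2: fire T3:  (P0=0, P1=2, P2=0, P3=4, P4=4, P5=3, P6=4, P7=0) → (P0=0, P1=2, P2=0, P3=4, P4=4, P5=2, P6=4, P7=0)
step 3: fire T3:  (P0=0, P1=2, P2=0, P3=4, P4=4, P5=2, P6=4, P7=0) → (P0=0, P1=2, P2=0, P3=4, P4=4, P5=1, P6=4, P7=0)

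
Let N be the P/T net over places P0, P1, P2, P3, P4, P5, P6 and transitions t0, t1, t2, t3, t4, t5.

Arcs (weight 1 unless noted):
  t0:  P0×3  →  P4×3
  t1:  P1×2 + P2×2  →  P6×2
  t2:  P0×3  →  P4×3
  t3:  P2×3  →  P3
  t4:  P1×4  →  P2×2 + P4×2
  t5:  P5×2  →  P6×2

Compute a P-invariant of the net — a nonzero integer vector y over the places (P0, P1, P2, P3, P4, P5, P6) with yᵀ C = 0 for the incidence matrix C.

Incidence matrix C (rows=places, cols=transitions):
       t0   t1   t2   t3   t4   t5
   P0  -3    0   -3    0    0    0
   P1   0   -2    0    0   -4    0
   P2   0   -2    0   -3    2    0
   P3   0    0    0    1    0    0
   P4   3    0    3    0    2    0
   P5   0    0    0    0    0   -2
   P6   0    2    0    0    0    2

Candidate y = [3, 1, -1, -3, 3, 0, 0]; check y·C column-wise:
  col t0: 3·-3 + 1·0 + -1·0 + -3·0 + 3·3 = 0
  col t1: 3·0 + 1·-2 + -1·-2 + -3·0 + 3·0 + 0·2 = 0
  col t2: 3·-3 + 1·0 + -1·0 + -3·0 + 3·3 = 0
  col t3: 3·0 + 1·0 + -1·-3 + -3·1 + 3·0 = 0
  col t4: 3·0 + 1·-4 + -1·2 + -3·0 + 3·2 = 0
  col t5: 3·0 + 1·0 + -1·0 + -3·0 + 3·0 + 0·-2 + 0·2 = 0

y = (P0:3, P1:1, P2:-1, P3:-3, P4:3, P5:0, P6:0)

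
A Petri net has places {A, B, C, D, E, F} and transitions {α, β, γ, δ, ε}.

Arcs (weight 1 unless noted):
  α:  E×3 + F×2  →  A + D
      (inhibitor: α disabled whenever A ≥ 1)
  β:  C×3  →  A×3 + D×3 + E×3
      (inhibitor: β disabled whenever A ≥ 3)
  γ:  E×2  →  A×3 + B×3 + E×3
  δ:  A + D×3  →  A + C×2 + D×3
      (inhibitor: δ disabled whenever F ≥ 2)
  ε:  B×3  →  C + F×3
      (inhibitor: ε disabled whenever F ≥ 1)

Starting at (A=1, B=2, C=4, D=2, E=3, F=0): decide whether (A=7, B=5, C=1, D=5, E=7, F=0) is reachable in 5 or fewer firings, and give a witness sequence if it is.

step 1: fire β:  (A=1, B=2, C=4, D=2, E=3, F=0) → (A=4, B=2, C=1, D=5, E=6, F=0)
step 2: fire γ:  (A=4, B=2, C=1, D=5, E=6, F=0) → (A=7, B=5, C=1, D=5, E=7, F=0)

YES — reachable via ⟨β, γ⟩ (2 firings)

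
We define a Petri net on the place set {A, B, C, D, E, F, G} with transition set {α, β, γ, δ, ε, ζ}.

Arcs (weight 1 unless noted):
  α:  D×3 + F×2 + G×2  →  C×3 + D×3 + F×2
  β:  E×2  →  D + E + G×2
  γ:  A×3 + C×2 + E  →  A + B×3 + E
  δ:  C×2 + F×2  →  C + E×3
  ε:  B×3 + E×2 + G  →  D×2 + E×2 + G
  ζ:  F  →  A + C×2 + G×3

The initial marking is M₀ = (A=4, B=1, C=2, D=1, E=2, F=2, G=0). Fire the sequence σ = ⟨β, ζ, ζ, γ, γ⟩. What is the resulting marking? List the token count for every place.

(A=2, B=7, C=2, D=2, E=1, F=0, G=8)

step 1: fire β:  (A=4, B=1, C=2, D=1, E=2, F=2, G=0) → (A=4, B=1, C=2, D=2, E=1, F=2, G=2)
step 2: fire ζ:  (A=4, B=1, C=2, D=2, E=1, F=2, G=2) → (A=5, B=1, C=4, D=2, E=1, F=1, G=5)
step 3: fire ζ:  (A=5, B=1, C=4, D=2, E=1, F=1, G=5) → (A=6, B=1, C=6, D=2, E=1, F=0, G=8)
step 4: fire γ:  (A=6, B=1, C=6, D=2, E=1, F=0, G=8) → (A=4, B=4, C=4, D=2, E=1, F=0, G=8)
step 5: fire γ:  (A=4, B=4, C=4, D=2, E=1, F=0, G=8) → (A=2, B=7, C=2, D=2, E=1, F=0, G=8)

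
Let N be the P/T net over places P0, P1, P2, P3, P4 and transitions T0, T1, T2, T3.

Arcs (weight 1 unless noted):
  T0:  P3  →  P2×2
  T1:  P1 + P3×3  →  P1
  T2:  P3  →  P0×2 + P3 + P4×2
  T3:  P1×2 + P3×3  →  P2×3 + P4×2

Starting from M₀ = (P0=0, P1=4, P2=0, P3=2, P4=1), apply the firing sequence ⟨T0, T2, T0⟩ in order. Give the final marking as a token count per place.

step 1: fire T0:  (P0=0, P1=4, P2=0, P3=2, P4=1) → (P0=0, P1=4, P2=2, P3=1, P4=1)
step 2: fire T2:  (P0=0, P1=4, P2=2, P3=1, P4=1) → (P0=2, P1=4, P2=2, P3=1, P4=3)
step 3: fire T0:  (P0=2, P1=4, P2=2, P3=1, P4=3) → (P0=2, P1=4, P2=4, P3=0, P4=3)

(P0=2, P1=4, P2=4, P3=0, P4=3)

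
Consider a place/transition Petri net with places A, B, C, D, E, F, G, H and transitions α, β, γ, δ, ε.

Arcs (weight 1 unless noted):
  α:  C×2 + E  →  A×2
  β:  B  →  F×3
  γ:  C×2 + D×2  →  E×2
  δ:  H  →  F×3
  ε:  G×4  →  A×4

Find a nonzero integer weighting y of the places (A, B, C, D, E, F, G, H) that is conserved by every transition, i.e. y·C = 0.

Incidence matrix C (rows=places, cols=transitions):
        α    β    γ    δ    ε
    A   2    0    0    0    4
    B   0   -1    0    0    0
    C  -2    0   -2    0    0
    D   0    0   -2    0    0
    E  -1    0    2    0    0
    F   0    3    0    3    0
    G   0    0    0    0   -4
    H   0    0    0   -1    0

Candidate y = [0, 0, 1, -3, -2, 0, 0, 0]; check y·C column-wise:
  col α: 0·2 + 1·-2 + -3·0 + -2·-1 = 0
  col β: 0·-1 + 1·0 + -3·0 + -2·0 + 0·3 = 0
  col γ: 1·-2 + -3·-2 + -2·2 = 0
  col δ: 1·0 + -3·0 + -2·0 + 0·3 + 0·-1 = 0
  col ε: 0·4 + 1·0 + -3·0 + -2·0 + 0·-4 = 0

y = (A:0, B:0, C:1, D:-3, E:-2, F:0, G:0, H:0)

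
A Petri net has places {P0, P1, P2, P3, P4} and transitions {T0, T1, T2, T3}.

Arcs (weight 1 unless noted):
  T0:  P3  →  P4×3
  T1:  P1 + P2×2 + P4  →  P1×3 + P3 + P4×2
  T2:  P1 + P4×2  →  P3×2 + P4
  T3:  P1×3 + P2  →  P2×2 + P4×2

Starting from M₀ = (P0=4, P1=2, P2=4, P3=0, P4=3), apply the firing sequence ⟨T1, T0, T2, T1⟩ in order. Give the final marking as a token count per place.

(P0=4, P1=5, P2=0, P3=3, P4=7)

step 1: fire T1:  (P0=4, P1=2, P2=4, P3=0, P4=3) → (P0=4, P1=4, P2=2, P3=1, P4=4)
step 2: fire T0:  (P0=4, P1=4, P2=2, P3=1, P4=4) → (P0=4, P1=4, P2=2, P3=0, P4=7)
step 3: fire T2:  (P0=4, P1=4, P2=2, P3=0, P4=7) → (P0=4, P1=3, P2=2, P3=2, P4=6)
step 4: fire T1:  (P0=4, P1=3, P2=2, P3=2, P4=6) → (P0=4, P1=5, P2=0, P3=3, P4=7)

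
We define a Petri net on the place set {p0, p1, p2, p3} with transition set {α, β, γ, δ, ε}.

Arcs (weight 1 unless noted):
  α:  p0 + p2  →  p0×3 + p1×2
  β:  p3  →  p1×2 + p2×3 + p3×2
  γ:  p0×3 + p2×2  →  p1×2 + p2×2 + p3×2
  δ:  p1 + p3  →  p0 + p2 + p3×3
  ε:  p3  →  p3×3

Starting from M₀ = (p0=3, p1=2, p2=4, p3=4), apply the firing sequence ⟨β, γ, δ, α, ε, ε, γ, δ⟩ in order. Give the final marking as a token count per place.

step 1: fire β:  (p0=3, p1=2, p2=4, p3=4) → (p0=3, p1=4, p2=7, p3=5)
step 2: fire γ:  (p0=3, p1=4, p2=7, p3=5) → (p0=0, p1=6, p2=7, p3=7)
step 3: fire δ:  (p0=0, p1=6, p2=7, p3=7) → (p0=1, p1=5, p2=8, p3=9)
step 4: fire α:  (p0=1, p1=5, p2=8, p3=9) → (p0=3, p1=7, p2=7, p3=9)
step 5: fire ε:  (p0=3, p1=7, p2=7, p3=9) → (p0=3, p1=7, p2=7, p3=11)
step 6: fire ε:  (p0=3, p1=7, p2=7, p3=11) → (p0=3, p1=7, p2=7, p3=13)
step 7: fire γ:  (p0=3, p1=7, p2=7, p3=13) → (p0=0, p1=9, p2=7, p3=15)
step 8: fire δ:  (p0=0, p1=9, p2=7, p3=15) → (p0=1, p1=8, p2=8, p3=17)

(p0=1, p1=8, p2=8, p3=17)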